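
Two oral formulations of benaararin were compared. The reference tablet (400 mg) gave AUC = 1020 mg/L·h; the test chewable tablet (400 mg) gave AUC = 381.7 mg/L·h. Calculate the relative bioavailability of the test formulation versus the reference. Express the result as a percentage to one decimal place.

F_rel = 37.4%

F_rel = (AUC_test/D_test) / (AUC_ref/D_ref)
      = (381.7/400) / (1020/400)
      = 0.95425 / 2.55 = 0.3742 = 37.42%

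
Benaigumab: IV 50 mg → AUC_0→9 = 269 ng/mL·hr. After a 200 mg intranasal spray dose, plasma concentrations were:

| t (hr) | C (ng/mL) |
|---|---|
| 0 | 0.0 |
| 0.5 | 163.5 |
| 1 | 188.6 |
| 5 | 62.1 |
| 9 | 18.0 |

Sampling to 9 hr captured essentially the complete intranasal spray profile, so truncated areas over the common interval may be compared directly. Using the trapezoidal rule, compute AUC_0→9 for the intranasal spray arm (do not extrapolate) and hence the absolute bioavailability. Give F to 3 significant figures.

Trapezoidal AUC_0→9 (intranasal spray):
  [0→0.5]: (0.0+163.5)/2 × 0.5 = 40.875
  [0.5→1]: (163.5+188.6)/2 × 0.5 = 88.025
  [1→5]: (188.6+62.1)/2 × 4 = 501.4
  [5→9]: (62.1+18.0)/2 × 4 = 160.2
  Sum = 790.5 ng/mL·hr
F = (AUC_ev/D_ev)/(AUC_iv/D_iv) = (790.5/200)/(269/50) = 3.9525/5.38 = 0.7347

F = 0.735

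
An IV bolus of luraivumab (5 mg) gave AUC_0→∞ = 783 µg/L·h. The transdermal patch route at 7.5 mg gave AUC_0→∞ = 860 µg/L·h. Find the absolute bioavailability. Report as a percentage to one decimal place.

F = (AUC_ev / D_ev) / (AUC_iv / D_iv)
  = (860/7.5) / (783/5)
  = 114.667 / 156.6 = 0.7322
  = 73.22%

F = 73.2%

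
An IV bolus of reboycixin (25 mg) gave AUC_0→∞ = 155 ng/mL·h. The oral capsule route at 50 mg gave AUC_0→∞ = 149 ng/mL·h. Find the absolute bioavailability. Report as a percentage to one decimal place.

F = (AUC_ev / D_ev) / (AUC_iv / D_iv)
  = (149/50) / (155/25)
  = 2.98 / 6.2 = 0.4806
  = 48.06%

F = 48.1%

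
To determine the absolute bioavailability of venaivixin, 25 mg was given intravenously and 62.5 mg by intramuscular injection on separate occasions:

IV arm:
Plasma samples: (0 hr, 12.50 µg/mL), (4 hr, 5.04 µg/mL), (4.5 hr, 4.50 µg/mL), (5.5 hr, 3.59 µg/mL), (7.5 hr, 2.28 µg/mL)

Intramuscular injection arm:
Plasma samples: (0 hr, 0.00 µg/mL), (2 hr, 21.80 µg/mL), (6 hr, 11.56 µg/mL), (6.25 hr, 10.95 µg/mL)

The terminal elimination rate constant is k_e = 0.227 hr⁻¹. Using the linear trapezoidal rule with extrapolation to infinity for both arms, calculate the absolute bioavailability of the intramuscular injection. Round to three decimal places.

F = 0.972

Trapezoidal AUC_0→7.5 (IV):
  [0→4]: (12.50+5.04)/2 × 4 = 35.08
  [4→4.5]: (5.04+4.50)/2 × 0.5 = 2.385
  [4.5→5.5]: (4.50+3.59)/2 × 1 = 4.045
  [5.5→7.5]: (3.59+2.28)/2 × 2 = 5.87
  Sum = 47.38 µg/mL·hr
IV tail: 2.28/0.227 = 10.044; AUC_iv,0→∞ = 47.38 + 10.044 = 57.424 µg/mL·hr
Trapezoidal AUC_0→6.25 (intramuscular injection):
  [0→2]: (0.00+21.80)/2 × 2 = 21.8
  [2→6]: (21.80+11.56)/2 × 4 = 66.72
  [6→6.25]: (11.56+10.95)/2 × 0.25 = 2.81375
  Sum = 91.33375 µg/mL·hr
intramuscular injection tail: 10.95/0.227 = 48.238; AUC_ev,0→∞ = 91.33375 + 48.238 = 139.57175 µg/mL·hr
F = (AUC_ev/D_ev)/(AUC_iv/D_iv) = (139.57175/62.5)/(57.424/25) = 2.233148/2.29696 = 0.9722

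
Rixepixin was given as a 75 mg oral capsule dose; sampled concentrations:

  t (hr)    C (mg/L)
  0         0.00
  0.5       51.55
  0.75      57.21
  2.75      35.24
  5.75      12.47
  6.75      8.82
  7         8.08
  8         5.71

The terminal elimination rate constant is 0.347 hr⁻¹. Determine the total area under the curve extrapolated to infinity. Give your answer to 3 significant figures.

AUC = 227 mg/L·hr

Trapezoidal AUC_0→8:
  [0→0.5]: (0.00+51.55)/2 × 0.5 = 12.8875
  [0.5→0.75]: (51.55+57.21)/2 × 0.25 = 13.595
  [0.75→2.75]: (57.21+35.24)/2 × 2 = 92.45
  [2.75→5.75]: (35.24+12.47)/2 × 3 = 71.565
  [5.75→6.75]: (12.47+8.82)/2 × 1 = 10.645
  [6.75→7]: (8.82+8.08)/2 × 0.25 = 2.1125
  [7→8]: (8.08+5.71)/2 × 1 = 6.895
  Sum = 210.15 mg/L·hr
Extrapolated tail: C_last / k_e = 5.71 / 0.347 = 16.455
AUC_0→∞ = 210.15 + 16.455 = 226.605 mg/L·hr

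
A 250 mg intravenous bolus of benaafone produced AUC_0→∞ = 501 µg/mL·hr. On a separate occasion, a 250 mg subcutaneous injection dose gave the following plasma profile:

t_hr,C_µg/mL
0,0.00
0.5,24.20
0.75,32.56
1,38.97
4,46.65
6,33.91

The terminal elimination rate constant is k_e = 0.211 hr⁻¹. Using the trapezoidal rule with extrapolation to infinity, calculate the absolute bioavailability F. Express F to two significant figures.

F = 0.78

Trapezoidal AUC_0→6 (subcutaneous injection):
  [0→0.5]: (0.00+24.20)/2 × 0.5 = 6.05
  [0.5→0.75]: (24.20+32.56)/2 × 0.25 = 7.095
  [0.75→1]: (32.56+38.97)/2 × 0.25 = 8.94125
  [1→4]: (38.97+46.65)/2 × 3 = 128.43
  [4→6]: (46.65+33.91)/2 × 2 = 80.56
  Sum = 231.07625 µg/mL·hr
Tail: C_last/k_e = 33.91/0.211 = 160.711
AUC_0→∞ (subcutaneous injection) = 231.07625 + 160.711 = 391.78725 µg/mL·hr
F = (AUC_ev/D_ev)/(AUC_iv/D_iv) = (391.78725/250)/(501/250) = 1.567149/2.004 = 0.7820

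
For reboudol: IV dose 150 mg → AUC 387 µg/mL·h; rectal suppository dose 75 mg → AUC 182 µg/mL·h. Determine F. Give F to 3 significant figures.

F = (AUC_ev / D_ev) / (AUC_iv / D_iv)
  = (182/75) / (387/150)
  = 2.42667 / 2.58 = 0.9406

F = 0.941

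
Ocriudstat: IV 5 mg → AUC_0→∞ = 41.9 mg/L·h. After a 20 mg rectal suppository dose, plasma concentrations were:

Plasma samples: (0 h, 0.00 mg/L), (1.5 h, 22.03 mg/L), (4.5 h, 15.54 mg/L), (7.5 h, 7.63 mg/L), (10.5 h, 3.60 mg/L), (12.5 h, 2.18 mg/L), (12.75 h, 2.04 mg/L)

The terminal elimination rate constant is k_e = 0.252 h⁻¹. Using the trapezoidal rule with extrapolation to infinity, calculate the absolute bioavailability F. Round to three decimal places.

Trapezoidal AUC_0→12.75 (rectal suppository):
  [0→1.5]: (0.00+22.03)/2 × 1.5 = 16.5225
  [1.5→4.5]: (22.03+15.54)/2 × 3 = 56.355
  [4.5→7.5]: (15.54+7.63)/2 × 3 = 34.755
  [7.5→10.5]: (7.63+3.60)/2 × 3 = 16.845
  [10.5→12.5]: (3.60+2.18)/2 × 2 = 5.78
  [12.5→12.75]: (2.18+2.04)/2 × 0.25 = 0.5275
  Sum = 130.785 mg/L·h
Tail: C_last/k_e = 2.04/0.252 = 8.095
AUC_0→∞ (rectal suppository) = 130.785 + 8.095 = 138.88 mg/L·h
F = (AUC_ev/D_ev)/(AUC_iv/D_iv) = (138.88/20)/(41.9/5) = 6.944/8.38 = 0.8286

F = 0.829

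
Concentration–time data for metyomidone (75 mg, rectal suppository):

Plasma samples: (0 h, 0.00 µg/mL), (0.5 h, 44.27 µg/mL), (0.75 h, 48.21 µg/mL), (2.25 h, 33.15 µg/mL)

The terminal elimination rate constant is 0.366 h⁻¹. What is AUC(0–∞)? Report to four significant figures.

Trapezoidal AUC_0→2.25:
  [0→0.5]: (0.00+44.27)/2 × 0.5 = 11.0675
  [0.5→0.75]: (44.27+48.21)/2 × 0.25 = 11.56
  [0.75→2.25]: (48.21+33.15)/2 × 1.5 = 61.02
  Sum = 83.6475 µg/mL·h
Extrapolated tail: C_last / k_e = 33.15 / 0.366 = 90.574
AUC_0→∞ = 83.6475 + 90.574 = 174.2215 µg/mL·h

AUC = 174.2 µg/mL·h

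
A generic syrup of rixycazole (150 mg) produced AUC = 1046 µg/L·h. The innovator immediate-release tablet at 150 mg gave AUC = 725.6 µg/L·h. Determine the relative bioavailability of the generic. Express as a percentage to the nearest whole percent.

F_rel = 144%

F_rel = (AUC_test/D_test) / (AUC_ref/D_ref)
      = (1046/150) / (725.6/150)
      = 6.97333 / 4.83733 = 1.4416 = 144.16%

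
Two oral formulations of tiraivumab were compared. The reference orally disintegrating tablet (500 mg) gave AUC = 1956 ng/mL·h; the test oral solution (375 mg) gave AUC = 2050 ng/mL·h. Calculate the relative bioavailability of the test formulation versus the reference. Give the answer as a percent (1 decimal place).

F_rel = 139.7%

F_rel = (AUC_test/D_test) / (AUC_ref/D_ref)
      = (2050/375) / (1956/500)
      = 5.46667 / 3.912 = 1.3974 = 139.74%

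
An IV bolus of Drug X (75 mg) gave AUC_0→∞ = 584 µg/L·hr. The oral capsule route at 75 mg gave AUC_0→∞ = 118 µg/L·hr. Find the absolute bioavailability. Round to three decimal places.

F = (AUC_ev / D_ev) / (AUC_iv / D_iv)
  = (118/75) / (584/75)
  = 1.57333 / 7.78667 = 0.2021

F = 0.202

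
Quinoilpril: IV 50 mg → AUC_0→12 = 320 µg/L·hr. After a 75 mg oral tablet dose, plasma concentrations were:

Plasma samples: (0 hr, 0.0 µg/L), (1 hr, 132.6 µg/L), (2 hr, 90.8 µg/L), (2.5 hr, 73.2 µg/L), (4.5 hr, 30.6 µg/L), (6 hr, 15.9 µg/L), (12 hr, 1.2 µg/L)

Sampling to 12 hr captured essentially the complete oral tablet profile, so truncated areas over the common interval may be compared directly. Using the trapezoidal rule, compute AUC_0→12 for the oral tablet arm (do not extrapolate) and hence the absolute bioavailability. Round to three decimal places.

F = 0.852

Trapezoidal AUC_0→12 (oral tablet):
  [0→1]: (0.0+132.6)/2 × 1 = 66.3
  [1→2]: (132.6+90.8)/2 × 1 = 111.7
  [2→2.5]: (90.8+73.2)/2 × 0.5 = 41.0
  [2.5→4.5]: (73.2+30.6)/2 × 2 = 103.8
  [4.5→6]: (30.6+15.9)/2 × 1.5 = 34.875
  [6→12]: (15.9+1.2)/2 × 6 = 51.3
  Sum = 408.975 µg/L·hr
F = (AUC_ev/D_ev)/(AUC_iv/D_iv) = (408.975/75)/(320/50) = 5.453/6.4 = 0.8520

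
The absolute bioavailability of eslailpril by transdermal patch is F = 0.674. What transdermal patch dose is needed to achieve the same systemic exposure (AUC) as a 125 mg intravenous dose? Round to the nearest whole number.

D_transdermal = 185 mg

For equal systemic exposure: F × D_ev = D_iv
D_ev = D_iv / F = 125 / 0.674 = 185.46 mg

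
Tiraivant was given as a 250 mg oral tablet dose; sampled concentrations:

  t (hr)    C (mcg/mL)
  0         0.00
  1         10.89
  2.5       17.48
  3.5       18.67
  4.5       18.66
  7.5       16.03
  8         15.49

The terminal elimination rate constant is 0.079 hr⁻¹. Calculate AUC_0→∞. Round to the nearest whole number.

AUC = 319 mcg/mL·hr

Trapezoidal AUC_0→8:
  [0→1]: (0.00+10.89)/2 × 1 = 5.445
  [1→2.5]: (10.89+17.48)/2 × 1.5 = 21.2775
  [2.5→3.5]: (17.48+18.67)/2 × 1 = 18.075
  [3.5→4.5]: (18.67+18.66)/2 × 1 = 18.665
  [4.5→7.5]: (18.66+16.03)/2 × 3 = 52.035
  [7.5→8]: (16.03+15.49)/2 × 0.5 = 7.88
  Sum = 123.3775 mcg/mL·hr
Extrapolated tail: C_last / k_e = 15.49 / 0.079 = 196.076
AUC_0→∞ = 123.3775 + 196.076 = 319.4535 mcg/mL·hr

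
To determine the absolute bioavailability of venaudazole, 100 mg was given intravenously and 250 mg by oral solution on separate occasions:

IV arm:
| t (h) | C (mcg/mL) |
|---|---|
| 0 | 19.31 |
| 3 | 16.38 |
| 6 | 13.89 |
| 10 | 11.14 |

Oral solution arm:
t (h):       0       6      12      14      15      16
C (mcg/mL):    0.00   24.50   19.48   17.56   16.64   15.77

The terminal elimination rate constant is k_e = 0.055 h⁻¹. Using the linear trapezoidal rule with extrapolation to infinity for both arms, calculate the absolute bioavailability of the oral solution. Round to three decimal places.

Trapezoidal AUC_0→10 (IV):
  [0→3]: (19.31+16.38)/2 × 3 = 53.535
  [3→6]: (16.38+13.89)/2 × 3 = 45.405
  [6→10]: (13.89+11.14)/2 × 4 = 50.06
  Sum = 149.0 mcg/mL·h
IV tail: 11.14/0.055 = 202.545; AUC_iv,0→∞ = 149.0 + 202.545 = 351.545 mcg/mL·h
Trapezoidal AUC_0→16 (oral solution):
  [0→6]: (0.00+24.50)/2 × 6 = 73.5
  [6→12]: (24.50+19.48)/2 × 6 = 131.94
  [12→14]: (19.48+17.56)/2 × 2 = 37.04
  [14→15]: (17.56+16.64)/2 × 1 = 17.1
  [15→16]: (16.64+15.77)/2 × 1 = 16.205
  Sum = 275.785 mcg/mL·h
oral solution tail: 15.77/0.055 = 286.727; AUC_ev,0→∞ = 275.785 + 286.727 = 562.512 mcg/mL·h
F = (AUC_ev/D_ev)/(AUC_iv/D_iv) = (562.512/250)/(351.545/100) = 2.250048/3.51545 = 0.6400

F = 0.640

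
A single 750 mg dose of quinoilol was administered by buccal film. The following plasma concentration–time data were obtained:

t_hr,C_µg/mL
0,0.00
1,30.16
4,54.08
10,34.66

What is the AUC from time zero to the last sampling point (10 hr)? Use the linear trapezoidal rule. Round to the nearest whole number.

Trapezoidal AUC_0→10:
  [0→1]: (0.00+30.16)/2 × 1 = 15.08
  [1→4]: (30.16+54.08)/2 × 3 = 126.36
  [4→10]: (54.08+34.66)/2 × 6 = 266.22
  Sum = 407.66 µg/mL·hr

AUC = 408 µg/mL·hr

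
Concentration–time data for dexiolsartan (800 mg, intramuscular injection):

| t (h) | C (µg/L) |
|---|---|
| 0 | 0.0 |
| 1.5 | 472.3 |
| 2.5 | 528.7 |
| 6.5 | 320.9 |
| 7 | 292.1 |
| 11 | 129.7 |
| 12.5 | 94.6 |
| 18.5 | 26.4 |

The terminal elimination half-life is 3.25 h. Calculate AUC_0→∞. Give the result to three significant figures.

Trapezoidal AUC_0→18.5:
  [0→1.5]: (0.0+472.3)/2 × 1.5 = 354.225
  [1.5→2.5]: (472.3+528.7)/2 × 1 = 500.5
  [2.5→6.5]: (528.7+320.9)/2 × 4 = 1699.2
  [6.5→7]: (320.9+292.1)/2 × 0.5 = 153.25
  [7→11]: (292.1+129.7)/2 × 4 = 843.6
  [11→12.5]: (129.7+94.6)/2 × 1.5 = 168.225
  [12.5→18.5]: (94.6+26.4)/2 × 6 = 363.0
  Sum = 4082.0 µg/L·h
k_e = ln2 / t½ = 0.693147 / 3.25 = 0.2133 h^-1
Extrapolated tail: C_last / k_e = 26.4 / 0.2133 = 123.769
AUC_0→∞ = 4082.0 + 123.769 = 4205.769 µg/L·h

AUC = 4210 µg/L·h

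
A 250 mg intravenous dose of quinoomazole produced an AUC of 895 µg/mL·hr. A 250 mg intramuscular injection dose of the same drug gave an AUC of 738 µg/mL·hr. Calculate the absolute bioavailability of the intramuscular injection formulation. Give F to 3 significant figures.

F = (AUC_ev / D_ev) / (AUC_iv / D_iv)
  = (738/250) / (895/250)
  = 2.952 / 3.58 = 0.8246

F = 0.825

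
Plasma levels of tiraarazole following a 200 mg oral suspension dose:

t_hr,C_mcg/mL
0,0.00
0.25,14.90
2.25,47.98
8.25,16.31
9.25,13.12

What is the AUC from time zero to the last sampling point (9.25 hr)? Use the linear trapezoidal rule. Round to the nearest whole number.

Trapezoidal AUC_0→9.25:
  [0→0.25]: (0.00+14.90)/2 × 0.25 = 1.8625
  [0.25→2.25]: (14.90+47.98)/2 × 2 = 62.88
  [2.25→8.25]: (47.98+16.31)/2 × 6 = 192.87
  [8.25→9.25]: (16.31+13.12)/2 × 1 = 14.715
  Sum = 272.3275 mcg/mL·hr

AUC = 272 mcg/mL·hr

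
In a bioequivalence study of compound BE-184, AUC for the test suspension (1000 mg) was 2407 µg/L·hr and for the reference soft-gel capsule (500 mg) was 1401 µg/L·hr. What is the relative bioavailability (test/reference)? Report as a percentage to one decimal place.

F_rel = (AUC_test/D_test) / (AUC_ref/D_ref)
      = (2407/1000) / (1401/500)
      = 2.407 / 2.802 = 0.8590 = 85.90%

F_rel = 85.9%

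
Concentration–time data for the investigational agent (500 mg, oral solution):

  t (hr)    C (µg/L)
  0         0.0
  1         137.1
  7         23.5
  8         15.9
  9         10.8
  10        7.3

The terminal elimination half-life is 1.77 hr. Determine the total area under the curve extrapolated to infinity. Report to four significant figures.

Trapezoidal AUC_0→10:
  [0→1]: (0.0+137.1)/2 × 1 = 68.55
  [1→7]: (137.1+23.5)/2 × 6 = 481.8
  [7→8]: (23.5+15.9)/2 × 1 = 19.7
  [8→9]: (15.9+10.8)/2 × 1 = 13.35
  [9→10]: (10.8+7.3)/2 × 1 = 9.05
  Sum = 592.45 µg/L·hr
k_e = ln2 / t½ = 0.693147 / 1.77 = 0.3916 hr^-1
Extrapolated tail: C_last / k_e = 7.3 / 0.3916 = 18.641
AUC_0→∞ = 592.45 + 18.641 = 611.091 µg/L·hr

AUC = 611.1 µg/L·hr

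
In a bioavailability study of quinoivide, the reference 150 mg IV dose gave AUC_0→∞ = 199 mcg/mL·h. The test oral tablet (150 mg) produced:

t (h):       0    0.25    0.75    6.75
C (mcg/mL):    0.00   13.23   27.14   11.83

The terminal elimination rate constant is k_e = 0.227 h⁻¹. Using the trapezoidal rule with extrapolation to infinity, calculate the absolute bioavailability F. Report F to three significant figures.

Trapezoidal AUC_0→6.75 (oral tablet):
  [0→0.25]: (0.00+13.23)/2 × 0.25 = 1.65375
  [0.25→0.75]: (13.23+27.14)/2 × 0.5 = 10.0925
  [0.75→6.75]: (27.14+11.83)/2 × 6 = 116.91
  Sum = 128.65625 mcg/mL·h
Tail: C_last/k_e = 11.83/0.227 = 52.115
AUC_0→∞ (oral tablet) = 128.65625 + 52.115 = 180.77125 mcg/mL·h
F = (AUC_ev/D_ev)/(AUC_iv/D_iv) = (180.77125/150)/(199/150) = 1.20514/1.32667 = 0.9084

F = 0.908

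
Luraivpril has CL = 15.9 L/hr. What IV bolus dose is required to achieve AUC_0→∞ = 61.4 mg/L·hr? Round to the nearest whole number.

Dose_iv = CL × AUC_0→∞
     = 15.9 × 61.4 = 976.26 mg

Dose = 976 mg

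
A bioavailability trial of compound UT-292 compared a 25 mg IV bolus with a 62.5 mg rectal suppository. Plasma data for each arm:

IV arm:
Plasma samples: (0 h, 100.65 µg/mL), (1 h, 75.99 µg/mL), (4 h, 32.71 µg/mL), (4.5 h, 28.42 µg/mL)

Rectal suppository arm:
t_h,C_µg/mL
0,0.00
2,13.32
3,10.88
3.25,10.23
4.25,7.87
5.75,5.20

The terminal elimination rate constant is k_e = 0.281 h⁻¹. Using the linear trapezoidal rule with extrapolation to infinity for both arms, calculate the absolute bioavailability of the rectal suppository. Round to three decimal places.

Trapezoidal AUC_0→4.5 (IV):
  [0→1]: (100.65+75.99)/2 × 1 = 88.32
  [1→4]: (75.99+32.71)/2 × 3 = 163.05
  [4→4.5]: (32.71+28.42)/2 × 0.5 = 15.2825
  Sum = 266.6525 µg/mL·h
IV tail: 28.42/0.281 = 101.139; AUC_iv,0→∞ = 266.6525 + 101.139 = 367.7915 µg/mL·h
Trapezoidal AUC_0→5.75 (rectal suppository):
  [0→2]: (0.00+13.32)/2 × 2 = 13.32
  [2→3]: (13.32+10.88)/2 × 1 = 12.1
  [3→3.25]: (10.88+10.23)/2 × 0.25 = 2.63875
  [3.25→4.25]: (10.23+7.87)/2 × 1 = 9.05
  [4.25→5.75]: (7.87+5.20)/2 × 1.5 = 9.8025
  Sum = 46.91125 µg/mL·h
rectal suppository tail: 5.20/0.281 = 18.505; AUC_ev,0→∞ = 46.91125 + 18.505 = 65.41625 µg/mL·h
F = (AUC_ev/D_ev)/(AUC_iv/D_iv) = (65.41625/62.5)/(367.7915/25) = 1.04666/14.71166 = 0.0711

F = 0.071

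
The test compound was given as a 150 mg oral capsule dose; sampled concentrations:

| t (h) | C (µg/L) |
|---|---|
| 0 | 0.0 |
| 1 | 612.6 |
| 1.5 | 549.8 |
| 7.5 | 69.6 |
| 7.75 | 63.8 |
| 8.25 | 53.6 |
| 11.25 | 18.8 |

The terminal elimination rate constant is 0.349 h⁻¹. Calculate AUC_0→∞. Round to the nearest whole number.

Trapezoidal AUC_0→11.25:
  [0→1]: (0.0+612.6)/2 × 1 = 306.3
  [1→1.5]: (612.6+549.8)/2 × 0.5 = 290.6
  [1.5→7.5]: (549.8+69.6)/2 × 6 = 1858.2
  [7.5→7.75]: (69.6+63.8)/2 × 0.25 = 16.675
  [7.75→8.25]: (63.8+53.6)/2 × 0.5 = 29.35
  [8.25→11.25]: (53.6+18.8)/2 × 3 = 108.6
  Sum = 2609.725 µg/L·h
Extrapolated tail: C_last / k_e = 18.8 / 0.349 = 53.868
AUC_0→∞ = 2609.725 + 53.868 = 2663.593 µg/L·h

AUC = 2664 µg/L·h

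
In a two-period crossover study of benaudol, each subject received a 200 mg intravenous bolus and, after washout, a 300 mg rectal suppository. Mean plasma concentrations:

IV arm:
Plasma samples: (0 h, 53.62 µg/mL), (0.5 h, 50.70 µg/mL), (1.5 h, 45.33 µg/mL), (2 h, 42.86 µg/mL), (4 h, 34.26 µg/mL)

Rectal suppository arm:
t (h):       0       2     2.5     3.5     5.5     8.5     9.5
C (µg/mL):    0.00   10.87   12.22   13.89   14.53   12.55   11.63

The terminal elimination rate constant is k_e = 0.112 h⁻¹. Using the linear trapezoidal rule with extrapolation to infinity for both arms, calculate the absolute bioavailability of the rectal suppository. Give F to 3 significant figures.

Trapezoidal AUC_0→4 (IV):
  [0→0.5]: (53.62+50.70)/2 × 0.5 = 26.08
  [0.5→1.5]: (50.70+45.33)/2 × 1 = 48.015
  [1.5→2]: (45.33+42.86)/2 × 0.5 = 22.0475
  [2→4]: (42.86+34.26)/2 × 2 = 77.12
  Sum = 173.2625 µg/mL·h
IV tail: 34.26/0.112 = 305.893; AUC_iv,0→∞ = 173.2625 + 305.893 = 479.1555 µg/mL·h
Trapezoidal AUC_0→9.5 (rectal suppository):
  [0→2]: (0.00+10.87)/2 × 2 = 10.87
  [2→2.5]: (10.87+12.22)/2 × 0.5 = 5.7725
  [2.5→3.5]: (12.22+13.89)/2 × 1 = 13.055
  [3.5→5.5]: (13.89+14.53)/2 × 2 = 28.42
  [5.5→8.5]: (14.53+12.55)/2 × 3 = 40.62
  [8.5→9.5]: (12.55+11.63)/2 × 1 = 12.09
  Sum = 110.8275 µg/mL·h
rectal suppository tail: 11.63/0.112 = 103.839; AUC_ev,0→∞ = 110.8275 + 103.839 = 214.6665 µg/mL·h
F = (AUC_ev/D_ev)/(AUC_iv/D_iv) = (214.6665/300)/(479.1555/200) = 0.715555/2.3957775 = 0.2987

F = 0.299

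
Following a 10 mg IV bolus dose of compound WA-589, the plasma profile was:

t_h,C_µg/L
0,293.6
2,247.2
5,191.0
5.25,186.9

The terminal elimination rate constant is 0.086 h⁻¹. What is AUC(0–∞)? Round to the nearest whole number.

Trapezoidal AUC_0→5.25:
  [0→2]: (293.6+247.2)/2 × 2 = 540.8
  [2→5]: (247.2+191.0)/2 × 3 = 657.3
  [5→5.25]: (191.0+186.9)/2 × 0.25 = 47.2375
  Sum = 1245.3375 µg/L·h
Extrapolated tail: C_last / k_e = 186.9 / 0.086 = 2173.256
AUC_0→∞ = 1245.3375 + 2173.256 = 3418.5935 µg/L·h

AUC = 3419 µg/L·h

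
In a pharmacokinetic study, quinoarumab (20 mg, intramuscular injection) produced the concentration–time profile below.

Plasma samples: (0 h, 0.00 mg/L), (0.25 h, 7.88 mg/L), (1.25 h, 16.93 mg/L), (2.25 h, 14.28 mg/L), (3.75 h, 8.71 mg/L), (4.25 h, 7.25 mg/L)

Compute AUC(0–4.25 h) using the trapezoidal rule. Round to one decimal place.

AUC = 50.2 mg/L·h

Trapezoidal AUC_0→4.25:
  [0→0.25]: (0.00+7.88)/2 × 0.25 = 0.985
  [0.25→1.25]: (7.88+16.93)/2 × 1 = 12.405
  [1.25→2.25]: (16.93+14.28)/2 × 1 = 15.605
  [2.25→3.75]: (14.28+8.71)/2 × 1.5 = 17.2425
  [3.75→4.25]: (8.71+7.25)/2 × 0.5 = 3.99
  Sum = 50.2275 mg/L·h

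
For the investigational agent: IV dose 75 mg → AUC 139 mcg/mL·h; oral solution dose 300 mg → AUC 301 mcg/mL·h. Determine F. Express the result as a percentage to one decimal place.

F = 54.1%

F = (AUC_ev / D_ev) / (AUC_iv / D_iv)
  = (301/300) / (139/75)
  = 1.00333 / 1.85333 = 0.5414
  = 54.14%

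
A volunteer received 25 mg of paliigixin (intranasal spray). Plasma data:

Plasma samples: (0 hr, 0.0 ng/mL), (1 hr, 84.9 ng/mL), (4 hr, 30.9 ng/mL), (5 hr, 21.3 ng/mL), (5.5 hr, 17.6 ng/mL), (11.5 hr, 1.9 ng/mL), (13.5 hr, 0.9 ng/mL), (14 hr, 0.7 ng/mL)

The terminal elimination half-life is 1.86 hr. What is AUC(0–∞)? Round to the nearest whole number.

AUC = 316 ng/mL·hr

Trapezoidal AUC_0→14:
  [0→1]: (0.0+84.9)/2 × 1 = 42.45
  [1→4]: (84.9+30.9)/2 × 3 = 173.7
  [4→5]: (30.9+21.3)/2 × 1 = 26.1
  [5→5.5]: (21.3+17.6)/2 × 0.5 = 9.725
  [5.5→11.5]: (17.6+1.9)/2 × 6 = 58.5
  [11.5→13.5]: (1.9+0.9)/2 × 2 = 2.8
  [13.5→14]: (0.9+0.7)/2 × 0.5 = 0.4
  Sum = 313.675 ng/mL·hr
k_e = ln2 / t½ = 0.693147 / 1.86 = 0.3727 hr^-1
Extrapolated tail: C_last / k_e = 0.7 / 0.3727 = 1.878
AUC_0→∞ = 313.675 + 1.878 = 315.553 ng/mL·hr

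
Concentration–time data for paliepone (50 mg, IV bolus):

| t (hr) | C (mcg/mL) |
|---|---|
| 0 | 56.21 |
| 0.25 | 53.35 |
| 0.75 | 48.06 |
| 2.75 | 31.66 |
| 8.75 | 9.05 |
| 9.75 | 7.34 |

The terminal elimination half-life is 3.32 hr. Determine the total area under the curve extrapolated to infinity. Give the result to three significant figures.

AUC = 284 mcg/mL·hr

Trapezoidal AUC_0→9.75:
  [0→0.25]: (56.21+53.35)/2 × 0.25 = 13.695
  [0.25→0.75]: (53.35+48.06)/2 × 0.5 = 25.3525
  [0.75→2.75]: (48.06+31.66)/2 × 2 = 79.72
  [2.75→8.75]: (31.66+9.05)/2 × 6 = 122.13
  [8.75→9.75]: (9.05+7.34)/2 × 1 = 8.195
  Sum = 249.0925 mcg/mL·hr
k_e = ln2 / t½ = 0.693147 / 3.32 = 0.2088 hr^-1
Extrapolated tail: C_last / k_e = 7.34 / 0.2088 = 35.153
AUC_0→∞ = 249.0925 + 35.153 = 284.2455 mcg/mL·hr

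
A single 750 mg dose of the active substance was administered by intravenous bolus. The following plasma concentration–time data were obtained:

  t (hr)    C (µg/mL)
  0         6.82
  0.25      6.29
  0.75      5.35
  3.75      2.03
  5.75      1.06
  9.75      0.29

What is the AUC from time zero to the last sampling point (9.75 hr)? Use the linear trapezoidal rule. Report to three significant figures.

Trapezoidal AUC_0→9.75:
  [0→0.25]: (6.82+6.29)/2 × 0.25 = 1.63875
  [0.25→0.75]: (6.29+5.35)/2 × 0.5 = 2.91
  [0.75→3.75]: (5.35+2.03)/2 × 3 = 11.07
  [3.75→5.75]: (2.03+1.06)/2 × 2 = 3.09
  [5.75→9.75]: (1.06+0.29)/2 × 4 = 2.7
  Sum = 21.40875 µg/mL·hr

AUC = 21.4 µg/mL·hr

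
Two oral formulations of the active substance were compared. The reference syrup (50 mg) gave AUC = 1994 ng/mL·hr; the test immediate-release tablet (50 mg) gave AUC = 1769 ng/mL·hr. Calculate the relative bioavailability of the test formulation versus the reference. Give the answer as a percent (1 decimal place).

F_rel = 88.7%

F_rel = (AUC_test/D_test) / (AUC_ref/D_ref)
      = (1769/50) / (1994/50)
      = 35.38 / 39.88 = 0.8872 = 88.72%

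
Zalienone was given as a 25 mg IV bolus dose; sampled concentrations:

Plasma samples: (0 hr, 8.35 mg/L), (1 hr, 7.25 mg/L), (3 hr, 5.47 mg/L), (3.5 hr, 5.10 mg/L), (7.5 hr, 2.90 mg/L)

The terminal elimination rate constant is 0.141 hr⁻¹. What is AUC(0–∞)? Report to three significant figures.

Trapezoidal AUC_0→7.5:
  [0→1]: (8.35+7.25)/2 × 1 = 7.8
  [1→3]: (7.25+5.47)/2 × 2 = 12.72
  [3→3.5]: (5.47+5.10)/2 × 0.5 = 2.6425
  [3.5→7.5]: (5.10+2.90)/2 × 4 = 16.0
  Sum = 39.1625 mg/L·hr
Extrapolated tail: C_last / k_e = 2.90 / 0.141 = 20.567
AUC_0→∞ = 39.1625 + 20.567 = 59.7295 mg/L·hr

AUC = 59.7 mg/L·hr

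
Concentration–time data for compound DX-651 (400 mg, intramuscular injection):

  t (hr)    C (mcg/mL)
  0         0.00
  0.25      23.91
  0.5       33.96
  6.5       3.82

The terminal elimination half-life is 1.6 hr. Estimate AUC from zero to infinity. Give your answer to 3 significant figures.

AUC = 132 mcg/mL·hr

Trapezoidal AUC_0→6.5:
  [0→0.25]: (0.00+23.91)/2 × 0.25 = 2.98875
  [0.25→0.5]: (23.91+33.96)/2 × 0.25 = 7.23375
  [0.5→6.5]: (33.96+3.82)/2 × 6 = 113.34
  Sum = 123.5625 mcg/mL·hr
k_e = ln2 / t½ = 0.693147 / 1.6 = 0.4332 hr^-1
Extrapolated tail: C_last / k_e = 3.82 / 0.4332 = 8.818
AUC_0→∞ = 123.5625 + 8.818 = 132.3805 mcg/mL·hr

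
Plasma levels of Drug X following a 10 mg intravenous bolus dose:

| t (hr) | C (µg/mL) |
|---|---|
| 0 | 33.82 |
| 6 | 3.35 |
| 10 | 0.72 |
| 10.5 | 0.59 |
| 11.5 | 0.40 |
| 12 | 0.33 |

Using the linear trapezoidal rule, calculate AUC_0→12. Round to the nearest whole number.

Trapezoidal AUC_0→12:
  [0→6]: (33.82+3.35)/2 × 6 = 111.51
  [6→10]: (3.35+0.72)/2 × 4 = 8.14
  [10→10.5]: (0.72+0.59)/2 × 0.5 = 0.3275
  [10.5→11.5]: (0.59+0.40)/2 × 1 = 0.495
  [11.5→12]: (0.40+0.33)/2 × 0.5 = 0.1825
  Sum = 120.655 µg/mL·hr

AUC = 121 µg/mL·hr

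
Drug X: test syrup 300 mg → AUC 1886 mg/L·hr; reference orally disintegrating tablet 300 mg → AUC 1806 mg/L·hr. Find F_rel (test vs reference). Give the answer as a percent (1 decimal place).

F_rel = (AUC_test/D_test) / (AUC_ref/D_ref)
      = (1886/300) / (1806/300)
      = 6.28667 / 6.02 = 1.0443 = 104.43%

F_rel = 104.4%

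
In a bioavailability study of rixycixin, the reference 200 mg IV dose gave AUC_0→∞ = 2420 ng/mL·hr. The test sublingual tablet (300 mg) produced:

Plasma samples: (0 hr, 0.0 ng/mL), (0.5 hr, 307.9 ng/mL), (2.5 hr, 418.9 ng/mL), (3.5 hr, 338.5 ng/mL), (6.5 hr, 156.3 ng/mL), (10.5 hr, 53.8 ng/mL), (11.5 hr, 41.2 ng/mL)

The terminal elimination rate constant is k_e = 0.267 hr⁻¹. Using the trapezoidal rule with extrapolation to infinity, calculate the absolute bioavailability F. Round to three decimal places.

F = 0.702

Trapezoidal AUC_0→11.5 (sublingual tablet):
  [0→0.5]: (0.0+307.9)/2 × 0.5 = 76.975
  [0.5→2.5]: (307.9+418.9)/2 × 2 = 726.8
  [2.5→3.5]: (418.9+338.5)/2 × 1 = 378.7
  [3.5→6.5]: (338.5+156.3)/2 × 3 = 742.2
  [6.5→10.5]: (156.3+53.8)/2 × 4 = 420.2
  [10.5→11.5]: (53.8+41.2)/2 × 1 = 47.5
  Sum = 2392.375 ng/mL·hr
Tail: C_last/k_e = 41.2/0.267 = 154.307
AUC_0→∞ (sublingual tablet) = 2392.375 + 154.307 = 2546.682 ng/mL·hr
F = (AUC_ev/D_ev)/(AUC_iv/D_iv) = (2546.682/300)/(2420/200) = 8.48894/12.1 = 0.7016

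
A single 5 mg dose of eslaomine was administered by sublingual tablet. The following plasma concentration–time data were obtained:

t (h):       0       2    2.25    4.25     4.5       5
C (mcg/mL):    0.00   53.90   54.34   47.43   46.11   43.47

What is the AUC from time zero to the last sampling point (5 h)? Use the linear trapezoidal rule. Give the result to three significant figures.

Trapezoidal AUC_0→5:
  [0→2]: (0.00+53.90)/2 × 2 = 53.9
  [2→2.25]: (53.90+54.34)/2 × 0.25 = 13.53
  [2.25→4.25]: (54.34+47.43)/2 × 2 = 101.77
  [4.25→4.5]: (47.43+46.11)/2 × 0.25 = 11.6925
  [4.5→5]: (46.11+43.47)/2 × 0.5 = 22.395
  Sum = 203.2875 mcg/mL·h

AUC = 203 mcg/mL·h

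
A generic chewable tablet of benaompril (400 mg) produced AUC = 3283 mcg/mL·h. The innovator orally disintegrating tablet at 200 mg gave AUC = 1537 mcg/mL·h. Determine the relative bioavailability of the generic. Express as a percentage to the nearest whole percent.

F_rel = 107%

F_rel = (AUC_test/D_test) / (AUC_ref/D_ref)
      = (3283/400) / (1537/200)
      = 8.2075 / 7.685 = 1.0680 = 106.80%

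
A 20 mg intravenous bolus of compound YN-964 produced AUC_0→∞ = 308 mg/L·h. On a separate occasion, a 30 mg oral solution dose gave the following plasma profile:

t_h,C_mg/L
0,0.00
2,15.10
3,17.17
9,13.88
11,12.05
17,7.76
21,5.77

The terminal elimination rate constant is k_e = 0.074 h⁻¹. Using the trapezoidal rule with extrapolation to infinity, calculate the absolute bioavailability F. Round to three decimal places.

F = 0.681

Trapezoidal AUC_0→21 (oral solution):
  [0→2]: (0.00+15.10)/2 × 2 = 15.1
  [2→3]: (15.10+17.17)/2 × 1 = 16.135
  [3→9]: (17.17+13.88)/2 × 6 = 93.15
  [9→11]: (13.88+12.05)/2 × 2 = 25.93
  [11→17]: (12.05+7.76)/2 × 6 = 59.43
  [17→21]: (7.76+5.77)/2 × 4 = 27.06
  Sum = 236.805 mg/L·h
Tail: C_last/k_e = 5.77/0.074 = 77.973
AUC_0→∞ (oral solution) = 236.805 + 77.973 = 314.778 mg/L·h
F = (AUC_ev/D_ev)/(AUC_iv/D_iv) = (314.778/30)/(308/20) = 10.4926/15.4 = 0.6813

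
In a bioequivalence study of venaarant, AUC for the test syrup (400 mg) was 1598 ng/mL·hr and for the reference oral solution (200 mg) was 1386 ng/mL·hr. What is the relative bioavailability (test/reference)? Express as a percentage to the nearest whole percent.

F_rel = (AUC_test/D_test) / (AUC_ref/D_ref)
      = (1598/400) / (1386/200)
      = 3.995 / 6.93 = 0.5765 = 57.65%

F_rel = 58%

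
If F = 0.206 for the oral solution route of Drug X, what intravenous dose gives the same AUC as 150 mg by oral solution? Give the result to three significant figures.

D_iv = 30.9 mg

Systemic exposure from an extravascular dose = F × D_ev, so the equivalent IV dose is F × D_ev.
D_iv = F × D_ev = 0.206 × 150 = 30.9 mg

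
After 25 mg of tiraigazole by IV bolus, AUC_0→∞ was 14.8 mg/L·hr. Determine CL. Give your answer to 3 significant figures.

CL = Dose_iv / AUC_0→∞
   = 25 / 14.8 = 1.68919 L/hr

CL = 1.69 L/hr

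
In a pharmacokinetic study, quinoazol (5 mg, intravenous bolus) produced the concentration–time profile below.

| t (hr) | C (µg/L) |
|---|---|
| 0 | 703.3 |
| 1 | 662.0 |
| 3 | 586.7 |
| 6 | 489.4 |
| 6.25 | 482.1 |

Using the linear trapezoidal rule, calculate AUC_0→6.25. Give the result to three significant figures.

AUC = 3670 µg/L·hr

Trapezoidal AUC_0→6.25:
  [0→1]: (703.3+662.0)/2 × 1 = 682.65
  [1→3]: (662.0+586.7)/2 × 2 = 1248.7
  [3→6]: (586.7+489.4)/2 × 3 = 1614.15
  [6→6.25]: (489.4+482.1)/2 × 0.25 = 121.4375
  Sum = 3666.9375 µg/L·hr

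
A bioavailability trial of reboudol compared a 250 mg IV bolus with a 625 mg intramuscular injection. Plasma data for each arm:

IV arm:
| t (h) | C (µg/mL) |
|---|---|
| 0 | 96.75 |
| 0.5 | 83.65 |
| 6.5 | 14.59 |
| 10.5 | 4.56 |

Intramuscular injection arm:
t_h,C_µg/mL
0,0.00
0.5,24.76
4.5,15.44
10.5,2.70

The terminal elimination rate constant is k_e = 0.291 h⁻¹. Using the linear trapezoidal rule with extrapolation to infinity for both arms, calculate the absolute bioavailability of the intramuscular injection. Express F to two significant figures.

F = 0.15

Trapezoidal AUC_0→10.5 (IV):
  [0→0.5]: (96.75+83.65)/2 × 0.5 = 45.1
  [0.5→6.5]: (83.65+14.59)/2 × 6 = 294.72
  [6.5→10.5]: (14.59+4.56)/2 × 4 = 38.3
  Sum = 378.12 µg/mL·h
IV tail: 4.56/0.291 = 15.670; AUC_iv,0→∞ = 378.12 + 15.670 = 393.79 µg/mL·h
Trapezoidal AUC_0→10.5 (intramuscular injection):
  [0→0.5]: (0.00+24.76)/2 × 0.5 = 6.19
  [0.5→4.5]: (24.76+15.44)/2 × 4 = 80.4
  [4.5→10.5]: (15.44+2.70)/2 × 6 = 54.42
  Sum = 141.01 µg/mL·h
intramuscular injection tail: 2.70/0.291 = 9.278; AUC_ev,0→∞ = 141.01 + 9.278 = 150.288 µg/mL·h
F = (AUC_ev/D_ev)/(AUC_iv/D_iv) = (150.288/625)/(393.79/250) = 0.2404608/1.57516 = 0.1527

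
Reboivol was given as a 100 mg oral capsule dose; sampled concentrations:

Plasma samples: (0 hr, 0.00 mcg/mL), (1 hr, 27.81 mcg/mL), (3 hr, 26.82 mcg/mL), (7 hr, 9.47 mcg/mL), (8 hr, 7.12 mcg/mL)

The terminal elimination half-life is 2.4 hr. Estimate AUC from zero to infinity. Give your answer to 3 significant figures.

Trapezoidal AUC_0→8:
  [0→1]: (0.00+27.81)/2 × 1 = 13.905
  [1→3]: (27.81+26.82)/2 × 2 = 54.63
  [3→7]: (26.82+9.47)/2 × 4 = 72.58
  [7→8]: (9.47+7.12)/2 × 1 = 8.295
  Sum = 149.41 mcg/mL·hr
k_e = ln2 / t½ = 0.693147 / 2.4 = 0.2888 hr^-1
Extrapolated tail: C_last / k_e = 7.12 / 0.2888 = 24.654
AUC_0→∞ = 149.41 + 24.654 = 174.064 mcg/mL·hr

AUC = 174 mcg/mL·hr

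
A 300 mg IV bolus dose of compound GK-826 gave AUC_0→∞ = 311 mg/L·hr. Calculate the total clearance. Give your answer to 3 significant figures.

CL = 0.965 L/hr

CL = Dose_iv / AUC_0→∞
   = 300 / 311 = 0.96463 L/hr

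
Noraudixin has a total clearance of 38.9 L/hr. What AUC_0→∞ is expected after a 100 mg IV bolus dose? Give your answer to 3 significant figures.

AUC_0→∞ = Dose_iv / CL
        = 100 / 38.9 = 2.57069 mg/L·hr

AUC = 2.57 mg/L·hr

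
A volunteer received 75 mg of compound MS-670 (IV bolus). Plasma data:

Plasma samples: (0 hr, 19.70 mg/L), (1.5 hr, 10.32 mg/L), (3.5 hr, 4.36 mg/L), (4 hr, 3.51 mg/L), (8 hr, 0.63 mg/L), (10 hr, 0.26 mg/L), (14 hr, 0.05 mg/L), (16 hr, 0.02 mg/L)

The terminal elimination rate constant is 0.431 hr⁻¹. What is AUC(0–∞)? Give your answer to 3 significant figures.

Trapezoidal AUC_0→16:
  [0→1.5]: (19.70+10.32)/2 × 1.5 = 22.515
  [1.5→3.5]: (10.32+4.36)/2 × 2 = 14.68
  [3.5→4]: (4.36+3.51)/2 × 0.5 = 1.9675
  [4→8]: (3.51+0.63)/2 × 4 = 8.28
  [8→10]: (0.63+0.26)/2 × 2 = 0.89
  [10→14]: (0.26+0.05)/2 × 4 = 0.62
  [14→16]: (0.05+0.02)/2 × 2 = 0.07
  Sum = 49.0225 mg/L·hr
Extrapolated tail: C_last / k_e = 0.02 / 0.431 = 0.046
AUC_0→∞ = 49.0225 + 0.046 = 49.0685 mg/L·hr

AUC = 49.1 mg/L·hr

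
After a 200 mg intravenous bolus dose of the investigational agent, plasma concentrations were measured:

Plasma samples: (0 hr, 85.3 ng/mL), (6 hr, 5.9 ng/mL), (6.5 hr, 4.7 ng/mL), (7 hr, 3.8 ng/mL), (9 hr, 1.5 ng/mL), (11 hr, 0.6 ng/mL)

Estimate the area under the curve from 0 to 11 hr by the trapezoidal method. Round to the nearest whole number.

AUC = 286 ng/mL·hr

Trapezoidal AUC_0→11:
  [0→6]: (85.3+5.9)/2 × 6 = 273.6
  [6→6.5]: (5.9+4.7)/2 × 0.5 = 2.65
  [6.5→7]: (4.7+3.8)/2 × 0.5 = 2.125
  [7→9]: (3.8+1.5)/2 × 2 = 5.3
  [9→11]: (1.5+0.6)/2 × 2 = 2.1
  Sum = 285.775 ng/mL·hr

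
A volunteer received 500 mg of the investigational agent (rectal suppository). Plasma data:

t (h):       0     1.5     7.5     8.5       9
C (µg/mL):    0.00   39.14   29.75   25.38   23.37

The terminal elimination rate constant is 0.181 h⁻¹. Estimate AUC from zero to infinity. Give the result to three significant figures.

Trapezoidal AUC_0→9:
  [0→1.5]: (0.00+39.14)/2 × 1.5 = 29.355
  [1.5→7.5]: (39.14+29.75)/2 × 6 = 206.67
  [7.5→8.5]: (29.75+25.38)/2 × 1 = 27.565
  [8.5→9]: (25.38+23.37)/2 × 0.5 = 12.1875
  Sum = 275.7775 µg/mL·h
Extrapolated tail: C_last / k_e = 23.37 / 0.181 = 129.116
AUC_0→∞ = 275.7775 + 129.116 = 404.8935 µg/mL·h

AUC = 405 µg/mL·h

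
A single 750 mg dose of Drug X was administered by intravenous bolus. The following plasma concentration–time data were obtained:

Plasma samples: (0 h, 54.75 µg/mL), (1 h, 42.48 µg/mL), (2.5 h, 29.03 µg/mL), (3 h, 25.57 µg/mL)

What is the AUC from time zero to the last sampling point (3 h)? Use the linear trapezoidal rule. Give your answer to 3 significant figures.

AUC = 116 µg/mL·h

Trapezoidal AUC_0→3:
  [0→1]: (54.75+42.48)/2 × 1 = 48.615
  [1→2.5]: (42.48+29.03)/2 × 1.5 = 53.6325
  [2.5→3]: (29.03+25.57)/2 × 0.5 = 13.65
  Sum = 115.8975 µg/mL·h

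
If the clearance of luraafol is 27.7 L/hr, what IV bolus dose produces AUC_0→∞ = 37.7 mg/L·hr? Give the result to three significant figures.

Dose = 1040 mg

Dose_iv = CL × AUC_0→∞
     = 27.7 × 37.7 = 1044.29 mg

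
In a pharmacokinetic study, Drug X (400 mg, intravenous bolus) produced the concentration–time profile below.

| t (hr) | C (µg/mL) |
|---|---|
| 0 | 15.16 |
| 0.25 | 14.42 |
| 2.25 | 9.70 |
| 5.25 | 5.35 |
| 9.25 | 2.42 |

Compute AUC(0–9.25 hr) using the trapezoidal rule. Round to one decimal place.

Trapezoidal AUC_0→9.25:
  [0→0.25]: (15.16+14.42)/2 × 0.25 = 3.6975
  [0.25→2.25]: (14.42+9.70)/2 × 2 = 24.12
  [2.25→5.25]: (9.70+5.35)/2 × 3 = 22.575
  [5.25→9.25]: (5.35+2.42)/2 × 4 = 15.54
  Sum = 65.9325 µg/mL·hr

AUC = 65.9 µg/mL·hr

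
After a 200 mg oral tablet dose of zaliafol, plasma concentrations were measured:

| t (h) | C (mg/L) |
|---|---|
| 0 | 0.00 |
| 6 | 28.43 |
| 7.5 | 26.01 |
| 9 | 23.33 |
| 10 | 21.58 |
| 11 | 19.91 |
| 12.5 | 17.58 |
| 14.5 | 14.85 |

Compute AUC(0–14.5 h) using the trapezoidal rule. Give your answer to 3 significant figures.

AUC = 267 mg/L·h

Trapezoidal AUC_0→14.5:
  [0→6]: (0.00+28.43)/2 × 6 = 85.29
  [6→7.5]: (28.43+26.01)/2 × 1.5 = 40.83
  [7.5→9]: (26.01+23.33)/2 × 1.5 = 37.005
  [9→10]: (23.33+21.58)/2 × 1 = 22.455
  [10→11]: (21.58+19.91)/2 × 1 = 20.745
  [11→12.5]: (19.91+17.58)/2 × 1.5 = 28.1175
  [12.5→14.5]: (17.58+14.85)/2 × 2 = 32.43
  Sum = 266.8725 mg/L·h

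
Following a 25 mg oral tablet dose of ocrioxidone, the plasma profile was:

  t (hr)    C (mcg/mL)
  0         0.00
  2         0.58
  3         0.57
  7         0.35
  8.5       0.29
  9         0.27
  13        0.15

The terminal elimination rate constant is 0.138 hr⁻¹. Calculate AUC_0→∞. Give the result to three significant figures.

Trapezoidal AUC_0→13:
  [0→2]: (0.00+0.58)/2 × 2 = 0.58
  [2→3]: (0.58+0.57)/2 × 1 = 0.575
  [3→7]: (0.57+0.35)/2 × 4 = 1.84
  [7→8.5]: (0.35+0.29)/2 × 1.5 = 0.48
  [8.5→9]: (0.29+0.27)/2 × 0.5 = 0.14
  [9→13]: (0.27+0.15)/2 × 4 = 0.84
  Sum = 4.455 mcg/mL·hr
Extrapolated tail: C_last / k_e = 0.15 / 0.138 = 1.087
AUC_0→∞ = 4.455 + 1.087 = 5.542 mcg/mL·hr

AUC = 5.54 mcg/mL·hr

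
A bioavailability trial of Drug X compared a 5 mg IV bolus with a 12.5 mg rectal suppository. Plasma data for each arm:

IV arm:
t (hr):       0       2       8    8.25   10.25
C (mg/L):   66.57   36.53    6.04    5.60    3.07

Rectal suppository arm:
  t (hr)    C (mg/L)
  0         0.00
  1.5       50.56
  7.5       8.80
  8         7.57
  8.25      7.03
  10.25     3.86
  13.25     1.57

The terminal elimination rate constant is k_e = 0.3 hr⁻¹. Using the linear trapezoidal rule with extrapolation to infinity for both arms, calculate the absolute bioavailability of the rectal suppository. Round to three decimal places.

F = 0.392

Trapezoidal AUC_0→10.25 (IV):
  [0→2]: (66.57+36.53)/2 × 2 = 103.1
  [2→8]: (36.53+6.04)/2 × 6 = 127.71
  [8→8.25]: (6.04+5.60)/2 × 0.25 = 1.455
  [8.25→10.25]: (5.60+3.07)/2 × 2 = 8.67
  Sum = 240.935 mg/L·hr
IV tail: 3.07/0.3 = 10.233; AUC_iv,0→∞ = 240.935 + 10.233 = 251.168 mg/L·hr
Trapezoidal AUC_0→13.25 (rectal suppository):
  [0→1.5]: (0.00+50.56)/2 × 1.5 = 37.92
  [1.5→7.5]: (50.56+8.80)/2 × 6 = 178.08
  [7.5→8]: (8.80+7.57)/2 × 0.5 = 4.0925
  [8→8.25]: (7.57+7.03)/2 × 0.25 = 1.825
  [8.25→10.25]: (7.03+3.86)/2 × 2 = 10.89
  [10.25→13.25]: (3.86+1.57)/2 × 3 = 8.145
  Sum = 240.9525 mg/L·hr
rectal suppository tail: 1.57/0.3 = 5.233; AUC_ev,0→∞ = 240.9525 + 5.233 = 246.1855 mg/L·hr
F = (AUC_ev/D_ev)/(AUC_iv/D_iv) = (246.1855/12.5)/(251.168/5) = 19.69484/50.2336 = 0.3921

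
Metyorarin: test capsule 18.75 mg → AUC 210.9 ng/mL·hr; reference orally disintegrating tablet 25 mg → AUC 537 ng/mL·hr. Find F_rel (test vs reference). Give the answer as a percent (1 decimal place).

F_rel = (AUC_test/D_test) / (AUC_ref/D_ref)
      = (210.9/18.75) / (537/25)
      = 11.248 / 21.48 = 0.5236 = 52.36%

F_rel = 52.4%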